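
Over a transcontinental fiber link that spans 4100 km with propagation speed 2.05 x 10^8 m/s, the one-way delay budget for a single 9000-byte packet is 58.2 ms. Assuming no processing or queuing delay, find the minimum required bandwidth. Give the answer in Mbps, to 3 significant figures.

1.88 Mbps

L = 72000 bits.
Propagation delay = 4100000 / 2.05e+08 = 20 ms.
Transmission budget = 58.2 − 20 = 38.2 ms.
R ≥ L / t_tx = 72000 bits / 0.0382 s = 1.88 Mbps.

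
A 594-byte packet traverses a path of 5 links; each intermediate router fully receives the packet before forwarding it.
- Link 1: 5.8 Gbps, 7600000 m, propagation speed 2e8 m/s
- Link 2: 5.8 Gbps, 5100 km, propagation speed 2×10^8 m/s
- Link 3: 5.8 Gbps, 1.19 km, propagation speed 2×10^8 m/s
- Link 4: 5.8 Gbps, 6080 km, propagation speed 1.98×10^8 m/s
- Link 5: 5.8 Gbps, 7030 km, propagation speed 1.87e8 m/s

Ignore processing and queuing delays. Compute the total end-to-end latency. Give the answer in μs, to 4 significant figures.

131800 μs

L = 594 × 8 = 4752 bits.
Transmission delay per hop = L/R = 4752/5800000000 = 0.81931 μs; 5 hops → 4.09655 μs.
Propagation delays (d/s per hop): 38000, 25500, 5.95, 30707.1, 37593.6 μs; sum = 131807 μs.
End-to-end = 131800 μs.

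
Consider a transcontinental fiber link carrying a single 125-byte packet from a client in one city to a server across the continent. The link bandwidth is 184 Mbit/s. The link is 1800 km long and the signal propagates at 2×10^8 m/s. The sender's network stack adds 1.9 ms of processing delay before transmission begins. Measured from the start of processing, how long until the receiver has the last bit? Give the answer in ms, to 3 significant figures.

L = 125 × 8 = 1000 bits.
Transmission delay = L/R = 1000 / 184000000 = 0.00543478 ms.
Propagation delay = d/s = 1800000 m / 200000000 m/s = 9 ms.
Plus processing delay 1.9 ms = 1.9 ms.
Total = 10.9 ms.

10.9 ms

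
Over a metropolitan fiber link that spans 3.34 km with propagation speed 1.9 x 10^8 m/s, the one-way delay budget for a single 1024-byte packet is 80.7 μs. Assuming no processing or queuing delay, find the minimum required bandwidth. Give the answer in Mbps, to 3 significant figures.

L = 8192 bits.
Propagation delay = 3340 / 190000000 = 17.5789 μs.
Transmission budget = 80.7 − 17.5789 = 63.1211 μs.
R ≥ L / t_tx = 8192 bits / 6.31211e-05 s = 130 Mbps.

130 Mbps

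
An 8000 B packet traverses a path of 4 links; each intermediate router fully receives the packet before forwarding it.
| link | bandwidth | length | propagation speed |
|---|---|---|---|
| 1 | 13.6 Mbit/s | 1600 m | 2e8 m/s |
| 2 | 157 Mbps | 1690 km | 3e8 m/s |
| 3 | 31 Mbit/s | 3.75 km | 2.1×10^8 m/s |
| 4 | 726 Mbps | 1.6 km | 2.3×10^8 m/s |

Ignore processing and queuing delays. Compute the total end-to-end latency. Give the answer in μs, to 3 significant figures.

12900 μs

L = 8000 × 8 = 64000 bits.
Transmission delays (L/R per hop): 4705.88, 407.643, 2064.52, 88.1543 μs; sum = 7266.2 μs.
Propagation delays (d/s per hop): 8, 5633.33, 17.8571, 6.95652 μs; sum = 5666.15 μs.
End-to-end = 12900 μs.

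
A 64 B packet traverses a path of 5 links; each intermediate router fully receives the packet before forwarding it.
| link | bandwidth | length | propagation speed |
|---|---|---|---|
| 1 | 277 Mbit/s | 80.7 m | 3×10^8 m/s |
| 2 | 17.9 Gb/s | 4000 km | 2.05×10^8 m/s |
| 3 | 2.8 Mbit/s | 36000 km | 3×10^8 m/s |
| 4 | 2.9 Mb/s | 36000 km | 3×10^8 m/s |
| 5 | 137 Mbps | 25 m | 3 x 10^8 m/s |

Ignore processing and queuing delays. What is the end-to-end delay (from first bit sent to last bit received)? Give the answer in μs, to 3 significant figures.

260000 μs

L = 64 × 8 = 512 bits.
Transmission delays (L/R per hop): 1.84838, 0.0286034, 182.857, 176.552, 3.73723 μs; sum = 365.023 μs.
Propagation delays (d/s per hop): 0.269, 19512.2, 120000, 120000, 0.0833333 μs; sum = 259513 μs.
End-to-end = 260000 μs.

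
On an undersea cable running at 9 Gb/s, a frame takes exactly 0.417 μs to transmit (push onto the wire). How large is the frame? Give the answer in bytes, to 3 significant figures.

469 bytes

L = R × t_tx = 9000000000 b/s × 4.17e-07 s = 3753 bits.
In bytes: 3753 / 8 = 469 bytes.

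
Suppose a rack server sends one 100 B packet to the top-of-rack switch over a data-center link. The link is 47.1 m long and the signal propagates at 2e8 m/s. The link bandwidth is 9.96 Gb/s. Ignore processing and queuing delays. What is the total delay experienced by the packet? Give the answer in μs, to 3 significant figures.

0.316 μs

L = 100 × 8 = 800 bits.
Transmission delay = L/R = 800 / 9960000000 = 0.0803213 μs.
Propagation delay = d/s = 47.1 m / 200000000 m/s = 0.2355 μs.
Total = 0.316 μs.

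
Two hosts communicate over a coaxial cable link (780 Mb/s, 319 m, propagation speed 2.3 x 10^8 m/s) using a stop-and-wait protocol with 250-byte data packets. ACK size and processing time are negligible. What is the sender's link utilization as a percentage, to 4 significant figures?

t_tx = L/R = 2000/780000000 = 2.5641e-06 s.
t_prop = 319/2.3e+08 = 1.38696e-06 s; RTT = 2.77391e-06 s.
Cycle = t_tx + RTT = 5.33802e-06 s.
Utilization = t_tx / cycle = 2.5641e-06/5.33802e-06 = 48.03 %.

48.03 %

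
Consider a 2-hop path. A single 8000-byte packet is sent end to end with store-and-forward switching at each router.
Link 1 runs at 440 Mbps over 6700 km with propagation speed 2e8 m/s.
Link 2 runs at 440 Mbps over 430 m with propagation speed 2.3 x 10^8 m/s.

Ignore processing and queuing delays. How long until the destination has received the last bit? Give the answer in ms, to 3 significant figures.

33.8 ms

L = 8000 × 8 = 64000 bits.
Transmission delay per hop = L/R = 64000/440000000 = 0.145455 ms; 2 hops → 0.290909 ms.
Propagation delays (d/s per hop): 33.5, 0.00186957 ms; sum = 33.5019 ms.
End-to-end = 33.8 ms.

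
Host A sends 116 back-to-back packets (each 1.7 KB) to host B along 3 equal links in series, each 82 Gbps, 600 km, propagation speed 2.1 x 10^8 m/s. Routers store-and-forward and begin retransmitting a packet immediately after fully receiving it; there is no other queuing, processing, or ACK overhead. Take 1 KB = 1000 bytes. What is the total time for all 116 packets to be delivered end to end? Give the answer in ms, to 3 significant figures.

8.59 ms

Per-hop transmission t_tx = L/R = 13600/82000000000 = 0.000165854 ms.
Per-hop propagation t_prop = 600000/210000000 = 2.85714 ms.
Pipeline fill: first packet needs 3·t_tx to clear all hops; remaining 115 packets each add one t_tx.
Total = (3+116-1)·t_tx + 3·t_prop = 118·0.000165854 + 3·2.85714 = 8.59 ms.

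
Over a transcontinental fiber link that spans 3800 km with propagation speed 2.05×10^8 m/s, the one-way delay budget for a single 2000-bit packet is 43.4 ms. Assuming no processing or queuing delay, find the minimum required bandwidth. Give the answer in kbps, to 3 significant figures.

Propagation delay = 3800000 / 2.05e+08 = 18.5366 ms.
Transmission budget = 43.4 − 18.5366 = 24.8634 ms.
R ≥ L / t_tx = 2000 bits / 0.0248634 s = 80.4 kbps.

80.4 kbps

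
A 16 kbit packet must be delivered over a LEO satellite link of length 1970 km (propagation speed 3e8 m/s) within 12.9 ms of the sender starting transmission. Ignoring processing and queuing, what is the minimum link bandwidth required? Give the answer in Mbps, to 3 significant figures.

Propagation delay = 1970000 / 300000000 = 6.56667 ms.
Transmission budget = 12.9 − 6.56667 = 6.33333 ms.
R ≥ L / t_tx = 16000 bits / 0.00633333 s = 2.53 Mbps.

2.53 Mbps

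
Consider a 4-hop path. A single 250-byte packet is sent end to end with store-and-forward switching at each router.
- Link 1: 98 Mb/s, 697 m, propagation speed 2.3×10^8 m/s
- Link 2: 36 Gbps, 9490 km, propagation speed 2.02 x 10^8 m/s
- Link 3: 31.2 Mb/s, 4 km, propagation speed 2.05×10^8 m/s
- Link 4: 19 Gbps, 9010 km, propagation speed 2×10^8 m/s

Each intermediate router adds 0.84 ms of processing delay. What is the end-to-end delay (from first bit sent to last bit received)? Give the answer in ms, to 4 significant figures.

94.66 ms

L = 250 × 8 = 2000 bits.
Transmission delays (L/R per hop): 0.0204082, 5.55556e-05, 0.0641026, 0.000105263 ms; sum = 0.0846715 ms.
Propagation delays (d/s per hop): 0.00303043, 46.9802, 0.0195122, 45.05 ms; sum = 92.0527 ms.
Processing at 3 router(s): 3 × 0.84 ms = 2.52 ms.
End-to-end = 94.66 ms.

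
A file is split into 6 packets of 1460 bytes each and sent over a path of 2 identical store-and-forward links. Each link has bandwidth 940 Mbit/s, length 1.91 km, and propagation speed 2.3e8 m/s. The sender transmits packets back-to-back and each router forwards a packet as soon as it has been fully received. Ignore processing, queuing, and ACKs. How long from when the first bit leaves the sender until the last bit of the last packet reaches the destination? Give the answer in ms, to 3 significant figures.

Per-hop transmission t_tx = L/R = 11680/940000000 = 0.0124255 ms.
Per-hop propagation t_prop = 1910/2.3e+08 = 0.00830435 ms.
Pipeline fill: first packet needs 2·t_tx to clear all hops; remaining 5 packets each add one t_tx.
Total = (2+6-1)·t_tx + 2·t_prop = 7·0.0124255 + 2·0.00830435 = 0.104 ms.

0.104 ms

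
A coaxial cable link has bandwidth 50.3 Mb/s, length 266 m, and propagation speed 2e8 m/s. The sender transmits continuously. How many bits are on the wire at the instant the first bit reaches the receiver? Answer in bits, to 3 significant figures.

Propagation delay = 266 / 200000000 = 1.33e-06 s.
BDP = R × t_prop = 50300000 × 1.33e-06 = 66.899 bits.

66.9 bits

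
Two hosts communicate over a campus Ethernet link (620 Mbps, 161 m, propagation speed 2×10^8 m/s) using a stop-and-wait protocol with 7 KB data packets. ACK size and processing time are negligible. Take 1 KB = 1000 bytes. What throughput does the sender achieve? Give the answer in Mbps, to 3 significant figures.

609 Mbps

t_tx = L/R = 56000/620000000 = 9.03226e-05 s.
t_prop = 161/200000000 = 8.05e-07 s; RTT = 1.61e-06 s.
Cycle = t_tx + RTT = 9.19326e-05 s.
Throughput = L / cycle = 56000 / 9.19326e-05 = 609 Mbps.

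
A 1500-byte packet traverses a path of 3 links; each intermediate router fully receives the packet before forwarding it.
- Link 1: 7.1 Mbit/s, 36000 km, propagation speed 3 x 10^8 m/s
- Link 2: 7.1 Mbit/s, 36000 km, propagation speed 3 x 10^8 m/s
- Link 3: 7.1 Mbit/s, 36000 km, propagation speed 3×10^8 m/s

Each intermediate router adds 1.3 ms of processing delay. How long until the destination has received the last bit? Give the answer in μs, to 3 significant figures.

368000 μs

L = 1500 × 8 = 12000 bits.
Transmission delay per hop = L/R = 12000/7100000 = 1690.14 μs; 3 hops → 5070.42 μs.
Propagation delays (d/s per hop): 120000, 120000, 120000 μs; sum = 360000 μs.
Processing at 2 router(s): 2 × 1.3 ms = 2600 μs.
End-to-end = 368000 μs.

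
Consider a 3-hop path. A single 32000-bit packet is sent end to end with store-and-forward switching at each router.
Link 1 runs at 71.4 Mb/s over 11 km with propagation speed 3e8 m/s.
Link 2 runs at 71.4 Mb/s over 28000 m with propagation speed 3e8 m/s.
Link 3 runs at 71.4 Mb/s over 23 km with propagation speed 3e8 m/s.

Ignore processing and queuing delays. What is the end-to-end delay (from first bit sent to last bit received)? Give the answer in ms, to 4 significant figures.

1.551 ms

Transmission delay per hop = L/R = 32000/71400000 = 0.448179 ms; 3 hops → 1.34454 ms.
Propagation delays (d/s per hop): 0.0366667, 0.0933333, 0.0766667 ms; sum = 0.206667 ms.
End-to-end = 1.551 ms.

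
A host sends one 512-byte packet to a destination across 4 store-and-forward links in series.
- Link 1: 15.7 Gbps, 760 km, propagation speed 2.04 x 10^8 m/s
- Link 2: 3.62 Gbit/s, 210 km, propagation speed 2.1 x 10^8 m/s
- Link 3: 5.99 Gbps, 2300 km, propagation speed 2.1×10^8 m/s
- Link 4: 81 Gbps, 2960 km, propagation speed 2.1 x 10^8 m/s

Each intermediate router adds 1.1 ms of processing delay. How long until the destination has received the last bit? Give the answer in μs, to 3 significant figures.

L = 512 × 8 = 4096 bits.
Transmission delays (L/R per hop): 0.260892, 1.13149, 0.683806, 0.0505679 μs; sum = 2.12676 μs.
Propagation delays (d/s per hop): 3725.49, 1000, 10952.4, 14095.2 μs; sum = 29773.1 μs.
Processing at 3 router(s): 3 × 1.1 ms = 3300 μs.
End-to-end = 33100 μs.

33100 μs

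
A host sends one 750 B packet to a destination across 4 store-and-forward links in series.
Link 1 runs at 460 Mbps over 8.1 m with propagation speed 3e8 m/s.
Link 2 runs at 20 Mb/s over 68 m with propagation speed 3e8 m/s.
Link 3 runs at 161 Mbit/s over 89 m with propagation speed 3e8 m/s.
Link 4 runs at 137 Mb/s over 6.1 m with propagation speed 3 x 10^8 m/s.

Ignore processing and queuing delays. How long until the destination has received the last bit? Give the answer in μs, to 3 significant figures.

L = 750 × 8 = 6000 bits.
Transmission delays (L/R per hop): 13.0435, 300, 37.2671, 43.7956 μs; sum = 394.106 μs.
Propagation delays (d/s per hop): 0.027, 0.226667, 0.296667, 0.0203333 μs; sum = 0.570667 μs.
End-to-end = 395 μs.

395 μs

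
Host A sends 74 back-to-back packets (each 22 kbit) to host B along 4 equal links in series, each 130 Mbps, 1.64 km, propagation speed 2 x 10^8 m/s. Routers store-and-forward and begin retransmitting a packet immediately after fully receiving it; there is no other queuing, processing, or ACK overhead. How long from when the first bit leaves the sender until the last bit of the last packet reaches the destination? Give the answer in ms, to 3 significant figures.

Per-hop transmission t_tx = L/R = 22000/130000000 = 0.169231 ms.
Per-hop propagation t_prop = 1640/200000000 = 0.0082 ms.
Pipeline fill: first packet needs 4·t_tx to clear all hops; remaining 73 packets each add one t_tx.
Total = (4+74-1)·t_tx + 4·t_prop = 77·0.169231 + 4·0.0082 = 13.1 ms.

13.1 ms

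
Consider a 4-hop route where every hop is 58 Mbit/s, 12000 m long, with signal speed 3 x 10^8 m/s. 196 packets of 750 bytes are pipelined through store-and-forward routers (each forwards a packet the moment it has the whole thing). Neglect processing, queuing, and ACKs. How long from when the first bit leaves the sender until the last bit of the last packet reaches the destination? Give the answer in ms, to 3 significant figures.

20.7 ms

Per-hop transmission t_tx = L/R = 6000/58000000 = 0.103448 ms.
Per-hop propagation t_prop = 12000/300000000 = 0.04 ms.
Pipeline fill: first packet needs 4·t_tx to clear all hops; remaining 195 packets each add one t_tx.
Total = (4+196-1)·t_tx + 4·t_prop = 199·0.103448 + 4·0.04 = 20.7 ms.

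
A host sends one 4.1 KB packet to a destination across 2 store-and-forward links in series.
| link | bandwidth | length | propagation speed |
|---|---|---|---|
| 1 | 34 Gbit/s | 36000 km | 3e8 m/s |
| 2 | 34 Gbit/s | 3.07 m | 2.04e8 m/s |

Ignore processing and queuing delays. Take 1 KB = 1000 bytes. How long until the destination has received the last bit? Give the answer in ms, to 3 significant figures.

120 ms

L = 32800 bits.
Transmission delay per hop = L/R = 32800/34000000000 = 0.000964706 ms; 2 hops → 0.00192941 ms.
Propagation delays (d/s per hop): 120, 1.5049e-05 ms; sum = 120 ms.
End-to-end = 120 ms.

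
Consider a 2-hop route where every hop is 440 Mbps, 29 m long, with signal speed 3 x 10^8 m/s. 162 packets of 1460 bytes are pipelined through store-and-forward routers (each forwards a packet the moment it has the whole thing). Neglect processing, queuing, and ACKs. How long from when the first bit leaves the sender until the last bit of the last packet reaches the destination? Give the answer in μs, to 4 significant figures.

Per-hop transmission t_tx = L/R = 11680/440000000 = 26.5455 μs.
Per-hop propagation t_prop = 29/300000000 = 0.0966667 μs.
Pipeline fill: first packet needs 2·t_tx to clear all hops; remaining 161 packets each add one t_tx.
Total = (2+162-1)·t_tx + 2·t_prop = 163·26.5455 + 2·0.0966667 = 4327 μs.

4327 μs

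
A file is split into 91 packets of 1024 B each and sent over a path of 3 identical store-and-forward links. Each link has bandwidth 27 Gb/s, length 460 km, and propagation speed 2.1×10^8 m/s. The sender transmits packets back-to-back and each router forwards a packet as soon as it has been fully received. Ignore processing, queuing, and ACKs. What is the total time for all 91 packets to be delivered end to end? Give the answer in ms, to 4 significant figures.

6.600 ms

Per-hop transmission t_tx = L/R = 8192/27000000000 = 0.000303407 ms.
Per-hop propagation t_prop = 460000/210000000 = 2.19048 ms.
Pipeline fill: first packet needs 3·t_tx to clear all hops; remaining 90 packets each add one t_tx.
Total = (3+91-1)·t_tx + 3·t_prop = 93·0.000303407 + 3·2.19048 = 6.600 ms.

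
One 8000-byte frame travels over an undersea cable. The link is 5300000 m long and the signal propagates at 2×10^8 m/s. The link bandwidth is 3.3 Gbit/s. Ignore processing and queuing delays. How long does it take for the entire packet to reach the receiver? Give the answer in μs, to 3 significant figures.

L = 8000 × 8 = 64000 bits.
Transmission delay = L/R = 64000 / 3300000000 = 19.3939 μs.
Propagation delay = d/s = 5300000 m / 200000000 m/s = 26500 μs.
Total = 26500 μs.

26500 μs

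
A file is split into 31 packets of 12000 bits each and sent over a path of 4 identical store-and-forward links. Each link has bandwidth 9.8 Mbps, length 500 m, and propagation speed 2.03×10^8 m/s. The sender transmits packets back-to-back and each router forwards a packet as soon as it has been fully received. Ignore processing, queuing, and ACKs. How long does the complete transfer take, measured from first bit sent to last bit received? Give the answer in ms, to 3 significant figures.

41.6 ms

Per-hop transmission t_tx = L/R = 12000/9800000 = 1.22449 ms.
Per-hop propagation t_prop = 500/2.03e+08 = 0.00246305 ms.
Pipeline fill: first packet needs 4·t_tx to clear all hops; remaining 30 packets each add one t_tx.
Total = (4+31-1)·t_tx + 4·t_prop = 34·1.22449 + 4·0.00246305 = 41.6 ms.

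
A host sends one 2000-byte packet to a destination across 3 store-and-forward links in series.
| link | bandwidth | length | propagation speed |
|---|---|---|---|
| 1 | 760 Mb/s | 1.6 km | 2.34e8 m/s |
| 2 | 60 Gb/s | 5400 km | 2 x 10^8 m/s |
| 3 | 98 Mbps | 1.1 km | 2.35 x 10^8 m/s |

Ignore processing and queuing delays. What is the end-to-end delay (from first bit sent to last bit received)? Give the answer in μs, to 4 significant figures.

L = 2000 × 8 = 16000 bits.
Transmission delays (L/R per hop): 21.0526, 0.266667, 163.265 μs; sum = 184.585 μs.
Propagation delays (d/s per hop): 6.83761, 27000, 4.68085 μs; sum = 27011.5 μs.
End-to-end = 27200 μs.

27200 μs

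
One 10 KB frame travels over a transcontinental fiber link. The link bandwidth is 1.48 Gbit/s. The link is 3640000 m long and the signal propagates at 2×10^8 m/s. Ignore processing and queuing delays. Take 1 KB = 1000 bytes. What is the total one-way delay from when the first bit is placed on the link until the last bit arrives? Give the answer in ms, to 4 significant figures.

18.25 ms

L = 80000 bits.
Transmission delay = L/R = 80000 / 1480000000 = 0.0540541 ms.
Propagation delay = d/s = 3640000 m / 200000000 m/s = 18.2 ms.
Total = 18.25 ms.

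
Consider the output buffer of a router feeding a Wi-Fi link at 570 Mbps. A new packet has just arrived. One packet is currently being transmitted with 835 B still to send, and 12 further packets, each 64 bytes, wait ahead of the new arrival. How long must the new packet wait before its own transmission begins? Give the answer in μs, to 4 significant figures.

22.50 μs

Each queued packet: L/R = 512/570000000 = 0.898246 μs.
12 queued → 10.7789 μs.
Plus remaining 6680 bits of current packet: 11.7193 μs.
Queuing delay = 22.50 μs.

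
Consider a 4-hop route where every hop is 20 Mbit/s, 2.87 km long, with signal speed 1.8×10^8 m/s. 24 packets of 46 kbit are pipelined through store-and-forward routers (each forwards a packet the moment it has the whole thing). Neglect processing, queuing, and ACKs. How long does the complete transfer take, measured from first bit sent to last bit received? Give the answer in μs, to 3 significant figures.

62200 μs

Per-hop transmission t_tx = L/R = 46000/20000000 = 2300 μs.
Per-hop propagation t_prop = 2870/180000000 = 15.9444 μs.
Pipeline fill: first packet needs 4·t_tx to clear all hops; remaining 23 packets each add one t_tx.
Total = (4+24-1)·t_tx + 4·t_prop = 27·2300 + 4·15.9444 = 62200 μs.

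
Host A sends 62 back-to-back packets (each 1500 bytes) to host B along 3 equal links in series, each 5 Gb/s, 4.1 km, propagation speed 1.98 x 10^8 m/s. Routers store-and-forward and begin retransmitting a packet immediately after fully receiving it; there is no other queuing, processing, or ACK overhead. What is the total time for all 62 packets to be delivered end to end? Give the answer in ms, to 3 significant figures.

0.216 ms

Per-hop transmission t_tx = L/R = 12000/5000000000 = 0.0024 ms.
Per-hop propagation t_prop = 4100/198000000 = 0.0207071 ms.
Pipeline fill: first packet needs 3·t_tx to clear all hops; remaining 61 packets each add one t_tx.
Total = (3+62-1)·t_tx + 3·t_prop = 64·0.0024 + 3·0.0207071 = 0.216 ms.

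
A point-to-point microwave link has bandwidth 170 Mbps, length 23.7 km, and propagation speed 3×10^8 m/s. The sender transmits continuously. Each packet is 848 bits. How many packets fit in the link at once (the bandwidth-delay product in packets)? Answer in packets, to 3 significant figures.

Propagation delay = 23700 / 300000000 = 7.9e-05 s.
BDP = R × t_prop = 170000000 × 7.9e-05 = 13430 bits.
In packets of 848 bits: 15.8 packets.

15.8 packets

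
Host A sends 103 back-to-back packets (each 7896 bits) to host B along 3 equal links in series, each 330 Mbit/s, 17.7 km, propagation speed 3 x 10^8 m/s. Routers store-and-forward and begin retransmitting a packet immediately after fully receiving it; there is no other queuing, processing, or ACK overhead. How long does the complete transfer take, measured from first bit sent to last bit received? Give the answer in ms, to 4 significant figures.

2.689 ms

Per-hop transmission t_tx = L/R = 7896/330000000 = 0.0239273 ms.
Per-hop propagation t_prop = 17700/300000000 = 0.059 ms.
Pipeline fill: first packet needs 3·t_tx to clear all hops; remaining 102 packets each add one t_tx.
Total = (3+103-1)·t_tx + 3·t_prop = 105·0.0239273 + 3·0.059 = 2.689 ms.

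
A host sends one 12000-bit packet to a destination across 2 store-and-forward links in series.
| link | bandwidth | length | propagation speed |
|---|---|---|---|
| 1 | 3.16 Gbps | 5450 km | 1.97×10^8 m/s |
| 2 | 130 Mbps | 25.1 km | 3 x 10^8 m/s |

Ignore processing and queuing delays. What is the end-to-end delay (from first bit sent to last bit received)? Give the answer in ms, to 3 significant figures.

Transmission delays (L/R per hop): 0.00379747, 0.0923077 ms; sum = 0.0961052 ms.
Propagation delays (d/s per hop): 27.665, 0.0836667 ms; sum = 27.7486 ms.
End-to-end = 27.8 ms.

27.8 ms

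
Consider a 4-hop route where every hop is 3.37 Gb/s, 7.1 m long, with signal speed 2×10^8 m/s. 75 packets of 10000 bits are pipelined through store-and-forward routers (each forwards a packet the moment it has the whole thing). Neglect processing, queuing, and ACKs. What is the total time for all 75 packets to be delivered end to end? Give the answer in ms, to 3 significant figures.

Per-hop transmission t_tx = L/R = 10000/3370000000 = 0.00296736 ms.
Per-hop propagation t_prop = 7.1/200000000 = 3.55e-05 ms.
Pipeline fill: first packet needs 4·t_tx to clear all hops; remaining 74 packets each add one t_tx.
Total = (4+75-1)·t_tx + 4·t_prop = 78·0.00296736 + 4·3.55e-05 = 0.232 ms.

0.232 ms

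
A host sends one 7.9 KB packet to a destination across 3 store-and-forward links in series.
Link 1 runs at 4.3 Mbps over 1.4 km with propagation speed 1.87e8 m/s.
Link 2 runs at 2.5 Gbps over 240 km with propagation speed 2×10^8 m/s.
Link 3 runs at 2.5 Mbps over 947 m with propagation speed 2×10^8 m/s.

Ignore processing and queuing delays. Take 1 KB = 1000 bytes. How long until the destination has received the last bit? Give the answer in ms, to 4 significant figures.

41.22 ms

L = 63200 bits.
Transmission delays (L/R per hop): 14.6977, 0.02528, 25.28 ms; sum = 40.003 ms.
Propagation delays (d/s per hop): 0.00748663, 1.2, 0.004735 ms; sum = 1.21222 ms.
End-to-end = 41.22 ms.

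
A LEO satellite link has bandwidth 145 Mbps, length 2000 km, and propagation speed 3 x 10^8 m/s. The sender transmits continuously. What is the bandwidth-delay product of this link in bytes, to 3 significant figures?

Propagation delay = 2000000 / 300000000 = 0.00666667 s.
BDP = R × t_prop = 145000000 × 0.00666667 = 966667 bits.
In bytes: 966667/8 = 121000 bytes.

121000 bytes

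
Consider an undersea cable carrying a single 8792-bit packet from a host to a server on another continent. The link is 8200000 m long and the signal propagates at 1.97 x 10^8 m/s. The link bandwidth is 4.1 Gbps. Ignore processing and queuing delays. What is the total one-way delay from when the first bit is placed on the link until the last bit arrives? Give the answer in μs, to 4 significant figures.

41630 μs

Transmission delay = L/R = 8792 / 4.1e+09 = 2.14439 μs.
Propagation delay = d/s = 8200000 m / 197000000 m/s = 41624.4 μs.
Total = 41630 μs.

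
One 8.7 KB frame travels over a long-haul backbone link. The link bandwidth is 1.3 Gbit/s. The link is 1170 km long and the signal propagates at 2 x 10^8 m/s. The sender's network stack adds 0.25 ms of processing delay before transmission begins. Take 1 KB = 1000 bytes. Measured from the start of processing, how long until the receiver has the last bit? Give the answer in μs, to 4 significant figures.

6154 μs

L = 69600 bits.
Transmission delay = L/R = 69600 / 1300000000 = 53.5385 μs.
Propagation delay = d/s = 1170000 m / 200000000 m/s = 5850 μs.
Plus processing delay 0.25 ms = 250 μs.
Total = 6154 μs.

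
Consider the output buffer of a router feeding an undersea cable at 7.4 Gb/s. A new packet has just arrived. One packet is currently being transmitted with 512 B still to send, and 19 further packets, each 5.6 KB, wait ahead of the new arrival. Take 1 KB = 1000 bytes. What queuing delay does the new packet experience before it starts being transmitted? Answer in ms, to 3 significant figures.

0.116 ms

Each queued packet: L/R = 44800/7400000000 = 0.00605405 ms.
19 queued → 0.115027 ms.
Plus remaining 4096 bits of current packet: 0.000553514 ms.
Queuing delay = 0.116 ms.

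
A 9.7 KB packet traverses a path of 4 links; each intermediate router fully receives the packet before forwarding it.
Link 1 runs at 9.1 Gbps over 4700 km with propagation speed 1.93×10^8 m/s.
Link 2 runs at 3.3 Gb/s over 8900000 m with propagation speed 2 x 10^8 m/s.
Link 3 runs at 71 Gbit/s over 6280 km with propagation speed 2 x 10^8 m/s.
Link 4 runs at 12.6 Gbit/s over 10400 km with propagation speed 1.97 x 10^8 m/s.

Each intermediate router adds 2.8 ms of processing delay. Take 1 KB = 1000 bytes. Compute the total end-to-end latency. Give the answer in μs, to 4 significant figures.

161500 μs

L = 77600 bits.
Transmission delays (L/R per hop): 8.52747, 23.5152, 1.09296, 6.15873 μs; sum = 39.2943 μs.
Propagation delays (d/s per hop): 24352.3, 44500, 31400, 52791.9 μs; sum = 153044 μs.
Processing at 3 router(s): 3 × 2.8 ms = 8400 μs.
End-to-end = 161500 μs.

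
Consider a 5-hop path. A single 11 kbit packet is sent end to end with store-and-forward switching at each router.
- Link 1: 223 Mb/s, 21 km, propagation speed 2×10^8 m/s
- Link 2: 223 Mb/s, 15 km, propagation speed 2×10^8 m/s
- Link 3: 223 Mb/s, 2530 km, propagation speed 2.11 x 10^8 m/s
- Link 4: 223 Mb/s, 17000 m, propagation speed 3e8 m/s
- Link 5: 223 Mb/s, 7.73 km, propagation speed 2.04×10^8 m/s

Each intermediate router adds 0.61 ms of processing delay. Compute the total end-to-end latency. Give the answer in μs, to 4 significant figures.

14950 μs

L = 11000 bits.
Transmission delay per hop = L/R = 11000/223000000 = 49.3274 μs; 5 hops → 246.637 μs.
Propagation delays (d/s per hop): 105, 75, 11990.5, 56.6667, 37.8922 μs; sum = 12265.1 μs.
Processing at 4 router(s): 4 × 0.61 ms = 2440 μs.
End-to-end = 14950 μs.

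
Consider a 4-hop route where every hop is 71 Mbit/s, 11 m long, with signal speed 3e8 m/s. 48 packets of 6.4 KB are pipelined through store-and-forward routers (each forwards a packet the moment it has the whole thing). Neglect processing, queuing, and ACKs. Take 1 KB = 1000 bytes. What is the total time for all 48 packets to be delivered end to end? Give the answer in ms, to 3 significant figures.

36.8 ms

Per-hop transmission t_tx = L/R = 51200/71000000 = 0.721127 ms.
Per-hop propagation t_prop = 11/300000000 = 3.66667e-05 ms.
Pipeline fill: first packet needs 4·t_tx to clear all hops; remaining 47 packets each add one t_tx.
Total = (4+48-1)·t_tx + 4·t_prop = 51·0.721127 + 4·3.66667e-05 = 36.8 ms.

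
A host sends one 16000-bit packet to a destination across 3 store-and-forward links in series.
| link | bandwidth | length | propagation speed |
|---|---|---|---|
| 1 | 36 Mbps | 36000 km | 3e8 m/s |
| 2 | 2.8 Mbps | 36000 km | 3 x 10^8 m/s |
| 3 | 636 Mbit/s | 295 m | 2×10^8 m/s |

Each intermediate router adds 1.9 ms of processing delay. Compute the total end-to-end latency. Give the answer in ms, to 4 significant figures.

250.0 ms

Transmission delays (L/R per hop): 0.444444, 5.71429, 0.0251572 ms; sum = 6.18389 ms.
Propagation delays (d/s per hop): 120, 120, 0.001475 ms; sum = 240.001 ms.
Processing at 2 router(s): 2 × 1.9 ms = 3.8 ms.
End-to-end = 250.0 ms.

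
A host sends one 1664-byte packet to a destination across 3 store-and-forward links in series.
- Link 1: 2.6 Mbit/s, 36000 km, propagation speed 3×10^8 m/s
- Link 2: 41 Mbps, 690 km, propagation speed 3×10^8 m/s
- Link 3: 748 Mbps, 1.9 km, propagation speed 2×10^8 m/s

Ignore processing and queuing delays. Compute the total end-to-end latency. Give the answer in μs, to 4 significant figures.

L = 1664 × 8 = 13312 bits.
Transmission delays (L/R per hop): 5120, 324.683, 17.7968 μs; sum = 5462.48 μs.
Propagation delays (d/s per hop): 120000, 2300, 9.5 μs; sum = 122310 μs.
End-to-end = 127800 μs.

127800 μs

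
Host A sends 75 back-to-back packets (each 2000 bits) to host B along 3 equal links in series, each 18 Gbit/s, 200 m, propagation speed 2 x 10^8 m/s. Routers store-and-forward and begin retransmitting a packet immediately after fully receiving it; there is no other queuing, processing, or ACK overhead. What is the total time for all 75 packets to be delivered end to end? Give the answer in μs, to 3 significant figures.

Per-hop transmission t_tx = L/R = 2000/18000000000 = 0.111111 μs.
Per-hop propagation t_prop = 200/200000000 = 1 μs.
Pipeline fill: first packet needs 3·t_tx to clear all hops; remaining 74 packets each add one t_tx.
Total = (3+75-1)·t_tx + 3·t_prop = 77·0.111111 + 3·1 = 11.6 μs.

11.6 μs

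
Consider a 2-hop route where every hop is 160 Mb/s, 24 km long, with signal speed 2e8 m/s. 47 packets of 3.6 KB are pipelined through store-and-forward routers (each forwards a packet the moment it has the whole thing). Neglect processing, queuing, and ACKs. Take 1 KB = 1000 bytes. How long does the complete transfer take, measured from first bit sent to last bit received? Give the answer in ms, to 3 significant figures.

8.88 ms

Per-hop transmission t_tx = L/R = 28800/160000000 = 0.18 ms.
Per-hop propagation t_prop = 24000/200000000 = 0.12 ms.
Pipeline fill: first packet needs 2·t_tx to clear all hops; remaining 46 packets each add one t_tx.
Total = (2+47-1)·t_tx + 2·t_prop = 48·0.18 + 2·0.12 = 8.88 ms.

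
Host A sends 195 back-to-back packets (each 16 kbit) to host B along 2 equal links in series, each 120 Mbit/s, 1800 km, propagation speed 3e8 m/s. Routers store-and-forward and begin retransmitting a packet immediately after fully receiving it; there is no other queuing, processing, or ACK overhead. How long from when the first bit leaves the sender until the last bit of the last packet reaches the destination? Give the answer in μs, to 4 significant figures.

Per-hop transmission t_tx = L/R = 16000/120000000 = 133.333 μs.
Per-hop propagation t_prop = 1800000/300000000 = 6000 μs.
Pipeline fill: first packet needs 2·t_tx to clear all hops; remaining 194 packets each add one t_tx.
Total = (2+195-1)·t_tx + 2·t_prop = 196·133.333 + 2·6000 = 38130 μs.

38130 μs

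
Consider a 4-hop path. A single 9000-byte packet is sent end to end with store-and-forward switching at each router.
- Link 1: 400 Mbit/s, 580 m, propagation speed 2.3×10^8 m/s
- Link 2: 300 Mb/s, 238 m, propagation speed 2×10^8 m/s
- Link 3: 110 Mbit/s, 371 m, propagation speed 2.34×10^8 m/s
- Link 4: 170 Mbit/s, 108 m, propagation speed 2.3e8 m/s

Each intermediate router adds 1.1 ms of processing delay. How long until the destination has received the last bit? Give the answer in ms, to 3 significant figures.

4.80 ms

L = 9000 × 8 = 72000 bits.
Transmission delays (L/R per hop): 0.18, 0.24, 0.654545, 0.423529 ms; sum = 1.49807 ms.
Propagation delays (d/s per hop): 0.00252174, 0.00119, 0.00158547, 0.000469565 ms; sum = 0.00576677 ms.
Processing at 3 router(s): 3 × 1.1 ms = 3.3 ms.
End-to-end = 4.80 ms.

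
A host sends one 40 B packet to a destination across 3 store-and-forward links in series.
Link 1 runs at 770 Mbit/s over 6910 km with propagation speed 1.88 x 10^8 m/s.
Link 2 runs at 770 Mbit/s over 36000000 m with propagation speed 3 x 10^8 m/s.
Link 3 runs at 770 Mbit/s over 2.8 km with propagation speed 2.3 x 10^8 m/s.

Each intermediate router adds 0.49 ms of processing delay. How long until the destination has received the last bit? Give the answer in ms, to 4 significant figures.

157.7 ms

L = 40 × 8 = 320 bits.
Transmission delay per hop = L/R = 320/770000000 = 0.000415584 ms; 3 hops → 0.00124675 ms.
Propagation delays (d/s per hop): 36.7553, 120, 0.0121739 ms; sum = 156.767 ms.
Processing at 2 router(s): 2 × 0.49 ms = 0.98 ms.
End-to-end = 157.7 ms.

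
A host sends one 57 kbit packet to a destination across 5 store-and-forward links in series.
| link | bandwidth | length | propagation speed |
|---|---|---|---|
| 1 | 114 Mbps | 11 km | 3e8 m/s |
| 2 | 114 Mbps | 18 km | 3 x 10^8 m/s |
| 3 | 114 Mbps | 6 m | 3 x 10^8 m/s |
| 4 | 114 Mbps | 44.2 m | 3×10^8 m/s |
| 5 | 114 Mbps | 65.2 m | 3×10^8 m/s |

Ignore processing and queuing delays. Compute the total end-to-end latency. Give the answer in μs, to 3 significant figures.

L = 57000 bits.
Transmission delay per hop = L/R = 57000/114000000 = 500 μs; 5 hops → 2500 μs.
Propagation delays (d/s per hop): 36.6667, 60, 0.02, 0.147333, 0.217333 μs; sum = 97.0513 μs.
End-to-end = 2600 μs.

2600 μs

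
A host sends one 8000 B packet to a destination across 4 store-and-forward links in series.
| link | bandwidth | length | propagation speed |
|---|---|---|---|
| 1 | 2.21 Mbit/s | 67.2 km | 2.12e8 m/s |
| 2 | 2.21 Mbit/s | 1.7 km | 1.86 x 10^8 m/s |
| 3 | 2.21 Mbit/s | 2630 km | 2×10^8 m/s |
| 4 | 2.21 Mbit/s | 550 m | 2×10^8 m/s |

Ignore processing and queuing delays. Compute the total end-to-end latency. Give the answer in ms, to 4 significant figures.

129.3 ms

L = 8000 × 8 = 64000 bits.
Transmission delay per hop = L/R = 64000/2210000 = 28.9593 ms; 4 hops → 115.837 ms.
Propagation delays (d/s per hop): 0.316981, 0.00913978, 13.15, 0.00275 ms; sum = 13.4789 ms.
End-to-end = 129.3 ms.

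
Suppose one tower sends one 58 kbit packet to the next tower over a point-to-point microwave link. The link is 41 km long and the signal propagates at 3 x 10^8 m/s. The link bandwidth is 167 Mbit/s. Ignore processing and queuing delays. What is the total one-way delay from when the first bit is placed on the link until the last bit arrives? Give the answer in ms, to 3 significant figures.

L = 58000 bits.
Transmission delay = L/R = 58000 / 167000000 = 0.347305 ms.
Propagation delay = d/s = 41000 m / 300000000 m/s = 0.136667 ms.
Total = 0.484 ms.

0.484 ms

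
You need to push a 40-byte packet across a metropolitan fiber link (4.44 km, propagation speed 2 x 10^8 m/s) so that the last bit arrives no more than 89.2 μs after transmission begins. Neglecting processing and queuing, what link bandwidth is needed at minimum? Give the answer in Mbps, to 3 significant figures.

L = 320 bits.
Propagation delay = 4440 / 200000000 = 22.2 μs.
Transmission budget = 89.2 − 22.2 = 67 μs.
R ≥ L / t_tx = 320 bits / 6.7e-05 s = 4.78 Mbps.

4.78 Mbps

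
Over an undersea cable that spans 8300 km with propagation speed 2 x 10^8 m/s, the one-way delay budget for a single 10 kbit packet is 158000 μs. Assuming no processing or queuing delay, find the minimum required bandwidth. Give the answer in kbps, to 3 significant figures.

85.8 kbps

Propagation delay = 8300000 / 200000000 = 41500 μs.
Transmission budget = 158000 − 41500 = 116500 μs.
R ≥ L / t_tx = 10000 bits / 0.1165 s = 85.8 kbps.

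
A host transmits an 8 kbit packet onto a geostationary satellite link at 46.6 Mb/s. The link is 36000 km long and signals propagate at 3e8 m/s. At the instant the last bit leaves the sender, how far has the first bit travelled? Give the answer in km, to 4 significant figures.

t_tx = L/R = 8000/46600000 = 0.000171674 s.
Distance = s × t_tx = 300000000 × 0.000171674 = 51.50 km.

51.50 km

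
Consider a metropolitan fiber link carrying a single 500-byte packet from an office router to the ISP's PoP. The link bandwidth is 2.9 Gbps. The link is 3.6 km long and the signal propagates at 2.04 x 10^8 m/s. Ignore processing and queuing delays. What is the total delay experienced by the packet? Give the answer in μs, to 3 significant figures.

19.0 μs

L = 500 × 8 = 4000 bits.
Transmission delay = L/R = 4000 / 2900000000 = 1.37931 μs.
Propagation delay = d/s = 3600 m / 204000000 m/s = 17.6471 μs.
Total = 19.0 μs.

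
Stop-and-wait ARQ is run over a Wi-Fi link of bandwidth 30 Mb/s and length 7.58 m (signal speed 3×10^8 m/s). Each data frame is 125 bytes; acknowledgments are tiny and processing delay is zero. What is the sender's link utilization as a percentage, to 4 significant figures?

99.85 %

t_tx = L/R = 1000/30000000 = 3.33333e-05 s.
t_prop = 7.58/300000000 = 2.52667e-08 s; RTT = 5.05333e-08 s.
Cycle = t_tx + RTT = 3.33839e-05 s.
Utilization = t_tx / cycle = 3.33333e-05/3.33839e-05 = 99.85 %.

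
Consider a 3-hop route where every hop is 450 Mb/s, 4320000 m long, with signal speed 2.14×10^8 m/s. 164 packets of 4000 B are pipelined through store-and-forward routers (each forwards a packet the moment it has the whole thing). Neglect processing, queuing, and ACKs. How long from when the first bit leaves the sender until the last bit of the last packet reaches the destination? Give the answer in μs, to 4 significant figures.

72370 μs

Per-hop transmission t_tx = L/R = 32000/450000000 = 71.1111 μs.
Per-hop propagation t_prop = 4320000/214000000 = 20186.9 μs.
Pipeline fill: first packet needs 3·t_tx to clear all hops; remaining 163 packets each add one t_tx.
Total = (3+164-1)·t_tx + 3·t_prop = 166·71.1111 + 3·20186.9 = 72370 μs.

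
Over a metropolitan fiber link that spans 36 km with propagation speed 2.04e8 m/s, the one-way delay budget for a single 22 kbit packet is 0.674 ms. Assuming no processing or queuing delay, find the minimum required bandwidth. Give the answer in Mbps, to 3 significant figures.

Propagation delay = 36000 / 204000000 = 0.176471 ms.
Transmission budget = 0.674 − 0.176471 = 0.497529 ms.
R ≥ L / t_tx = 22000 bits / 0.000497529 s = 44.2 Mbps.

44.2 Mbps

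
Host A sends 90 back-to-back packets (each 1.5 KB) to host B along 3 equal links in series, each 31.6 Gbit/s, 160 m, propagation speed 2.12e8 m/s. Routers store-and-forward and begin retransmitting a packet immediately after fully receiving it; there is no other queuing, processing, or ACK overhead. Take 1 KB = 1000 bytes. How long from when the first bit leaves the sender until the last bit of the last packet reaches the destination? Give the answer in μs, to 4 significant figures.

Per-hop transmission t_tx = L/R = 12000/31600000000 = 0.379747 μs.
Per-hop propagation t_prop = 160/212000000 = 0.754717 μs.
Pipeline fill: first packet needs 3·t_tx to clear all hops; remaining 89 packets each add one t_tx.
Total = (3+90-1)·t_tx + 3·t_prop = 92·0.379747 + 3·0.754717 = 37.20 μs.

37.20 μs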